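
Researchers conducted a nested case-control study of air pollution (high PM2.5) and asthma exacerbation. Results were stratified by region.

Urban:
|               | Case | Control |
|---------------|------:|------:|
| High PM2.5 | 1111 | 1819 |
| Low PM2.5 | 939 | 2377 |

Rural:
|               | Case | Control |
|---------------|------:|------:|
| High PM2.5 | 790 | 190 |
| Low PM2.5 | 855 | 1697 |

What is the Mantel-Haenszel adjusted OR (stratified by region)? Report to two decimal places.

2.51

OR_MH = Σ(aᵢdᵢ/nᵢ) / Σ(bᵢcᵢ/nᵢ), where nᵢ is the stratum total.
Stratum 1 (Urban): n = 6246; a·d/n = 1111·2377/6246 = 422.8061; b·c/n = 1819·939/6246 = 273.4616
Stratum 2 (Rural): n = 3532; a·d/n = 790·1697/3532 = 379.5668; b·c/n = 190·855/3532 = 45.9938
OR_MH = (422.8061 + 379.5668) / (273.4616 + 45.9938) = 802.3729 / 319.4553 = 2.51169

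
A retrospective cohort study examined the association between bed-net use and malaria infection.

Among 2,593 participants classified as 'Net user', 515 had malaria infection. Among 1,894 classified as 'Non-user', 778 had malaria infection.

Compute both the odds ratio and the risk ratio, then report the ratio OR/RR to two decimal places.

From the description: a = 515, b = 2078, c = 778, d = 1116.
OR = (515·1116)/(2078·778) = 574740/1616684 = 0.35551
Risk in exposed = 515/2593 = 0.19861; risk in unexposed = 778/1894 = 0.41077; RR = 0.48351
OR/RR = 0.35551 / 0.48351 = 0.73526
The outcome is not rare, so the OR lies further from 1 than the RR.

0.74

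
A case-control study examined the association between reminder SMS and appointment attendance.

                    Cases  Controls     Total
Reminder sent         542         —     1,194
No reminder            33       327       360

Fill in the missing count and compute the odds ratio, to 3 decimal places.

The missing cell is in the exposed row: 1194 − 542 = 652.
So a = 542, b = 652, c = 33, d = 327.
OR = (a·d)/(b·c) = (542 × 327) / (652 × 33) = 177234 / 21516 = 8.23731

8.237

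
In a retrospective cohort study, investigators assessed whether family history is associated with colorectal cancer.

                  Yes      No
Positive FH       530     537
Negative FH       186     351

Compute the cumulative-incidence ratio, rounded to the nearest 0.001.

Cells: a = 530, b = 537, c = 186, d = 351.
Risk in exposed = 530/1067 = 0.49672; risk in unexposed = 186/537 = 0.34637.
RR = 0.49672 / 0.34637 = 1.43408
The risk among the exposed is 1.43 times that among the unexposed.

1.434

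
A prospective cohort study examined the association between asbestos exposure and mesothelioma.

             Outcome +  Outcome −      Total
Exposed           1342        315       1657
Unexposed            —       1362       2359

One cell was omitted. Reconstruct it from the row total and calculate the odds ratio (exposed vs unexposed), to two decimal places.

The missing cell is in the unexposed row: 2359 − 1362 = 997.
So a = 1342, b = 315, c = 997, d = 1362.
OR = (a·d)/(b·c) = (1342 × 1362) / (315 × 997) = 1827804 / 314055 = 5.82001

5.82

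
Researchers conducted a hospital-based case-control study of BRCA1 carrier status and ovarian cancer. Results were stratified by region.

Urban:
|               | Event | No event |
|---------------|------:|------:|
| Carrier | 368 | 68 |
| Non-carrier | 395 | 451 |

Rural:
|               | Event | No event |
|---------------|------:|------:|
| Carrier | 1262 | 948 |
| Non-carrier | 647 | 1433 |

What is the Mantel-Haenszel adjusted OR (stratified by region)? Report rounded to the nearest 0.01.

3.36

OR_MH = Σ(aᵢdᵢ/nᵢ) / Σ(bᵢcᵢ/nᵢ), where nᵢ is the stratum total.
Stratum 1 (Urban): n = 1282; a·d/n = 368·451/1282 = 129.4602; b·c/n = 68·395/1282 = 20.9516
Stratum 2 (Rural): n = 4290; a·d/n = 1262·1433/4290 = 421.5492; b·c/n = 948·647/4290 = 142.9734
OR_MH = (129.4602 + 421.5492) / (20.9516 + 142.9734) = 551.0094 / 163.9251 = 3.36135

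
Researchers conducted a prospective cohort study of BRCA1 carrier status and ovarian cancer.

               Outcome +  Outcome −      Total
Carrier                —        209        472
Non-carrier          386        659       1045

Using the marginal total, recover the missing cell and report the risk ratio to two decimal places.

1.51

The missing cell is in the exposed row: 472 − 209 = 263.
So a = 263, b = 209, c = 386, d = 659.
RR = [a/(a+b)] / [c/(c+d)] = (263/472) / (386/1045) = 0.55720/0.36938 = 1.50849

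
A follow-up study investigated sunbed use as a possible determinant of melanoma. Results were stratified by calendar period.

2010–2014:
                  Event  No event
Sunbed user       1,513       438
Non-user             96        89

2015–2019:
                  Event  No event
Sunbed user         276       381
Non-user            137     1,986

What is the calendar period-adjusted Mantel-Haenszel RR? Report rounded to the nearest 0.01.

RR_MH = Σ(aᵢ·n₀ᵢ/nᵢ) / Σ(cᵢ·n₁ᵢ/nᵢ), with n₁ᵢ = aᵢ+bᵢ (exposed), n₀ᵢ = cᵢ+dᵢ (unexposed), nᵢ = n₁ᵢ+n₀ᵢ.
Stratum 1 (2010–2014): n₁ = 1951, n₀ = 185, n = 2136; a·n₀/n = 1513·185/2136 = 131.0417; c·n₁/n = 96·1951/2136 = 87.6854
Stratum 2 (2015–2019): n₁ = 657, n₀ = 2123, n = 2780; a·n₀/n = 276·2123/2780 = 210.7727; c·n₁/n = 137·657/2780 = 32.3773
RR_MH = (131.0417 + 210.7727) / (87.6854 + 32.3773) = 341.8143 / 120.0627 = 2.84696

2.85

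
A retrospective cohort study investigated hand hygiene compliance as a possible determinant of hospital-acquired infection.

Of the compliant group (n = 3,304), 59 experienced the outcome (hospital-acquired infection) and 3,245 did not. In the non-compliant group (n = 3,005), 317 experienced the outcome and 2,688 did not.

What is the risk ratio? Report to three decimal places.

0.169

From the description: a = 59, b = 3245, c = 317, d = 2688.
Risk in exposed = 59/3304 = 0.01786; risk in unexposed = 317/3005 = 0.10549.
RR = 0.01786 / 0.10549 = 0.16928
The risk is 83% lower among the exposed than among the unexposed.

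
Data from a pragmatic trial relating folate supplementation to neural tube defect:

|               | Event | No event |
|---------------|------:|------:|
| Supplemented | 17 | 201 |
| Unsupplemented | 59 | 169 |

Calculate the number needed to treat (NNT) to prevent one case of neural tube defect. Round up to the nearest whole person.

6

Risk in treated group = 17/218 = 0.07798; risk in control = 59/228 = 0.25877.
Absolute risk reduction = 0.25877 − 0.07798 = 0.18079
NNT = 1 / ARR = 1 / 0.18079 = 5.531 → round up → 6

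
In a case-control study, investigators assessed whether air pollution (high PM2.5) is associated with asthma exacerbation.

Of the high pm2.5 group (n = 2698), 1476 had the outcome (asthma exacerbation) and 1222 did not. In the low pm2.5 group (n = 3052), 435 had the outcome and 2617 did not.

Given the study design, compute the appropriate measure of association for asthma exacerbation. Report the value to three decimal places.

7.267

From the description: a = 1476, b = 1222, c = 435, d = 2617.
This is a case-control study: participants were sampled on outcome status, so risks in the source population cannot be estimated directly — relative risk is not valid here. The odds ratio is the appropriate measure.
OR = (a·d)/(b·c) = (1476 × 2617) / (1222 × 435) = 3862692 / 531570 = 7.26657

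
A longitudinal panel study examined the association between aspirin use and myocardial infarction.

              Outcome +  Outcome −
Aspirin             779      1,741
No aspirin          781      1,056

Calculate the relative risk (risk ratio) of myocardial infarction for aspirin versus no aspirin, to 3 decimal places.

0.727

Cells: a = 779, b = 1741, c = 781, d = 1056.
Risk in exposed = 779/2520 = 0.30913; risk in unexposed = 781/1837 = 0.42515.
RR = 0.30913 / 0.42515 = 0.72710
The risk is 27% lower among the exposed than among the unexposed.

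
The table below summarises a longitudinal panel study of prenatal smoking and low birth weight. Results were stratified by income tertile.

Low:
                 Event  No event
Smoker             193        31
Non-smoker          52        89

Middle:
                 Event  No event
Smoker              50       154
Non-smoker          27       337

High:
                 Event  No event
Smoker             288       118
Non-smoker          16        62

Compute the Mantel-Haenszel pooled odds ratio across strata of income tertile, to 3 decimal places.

7.266

OR_MH = Σ(aᵢdᵢ/nᵢ) / Σ(bᵢcᵢ/nᵢ), where nᵢ is the stratum total.
Stratum 1 (Low): n = 365; a·d/n = 193·89/365 = 47.0603; b·c/n = 31·52/365 = 4.4164
Stratum 2 (Middle): n = 568; a·d/n = 50·337/568 = 29.6655; b·c/n = 154·27/568 = 7.3204
Stratum 3 (High): n = 484; a·d/n = 288·62/484 = 36.8926; b·c/n = 118·16/484 = 3.9008
OR_MH = (47.0603 + 29.6655 + 36.8926) / (4.4164 + 7.3204 + 3.9008) = 113.6183 / 15.6377 = 7.26567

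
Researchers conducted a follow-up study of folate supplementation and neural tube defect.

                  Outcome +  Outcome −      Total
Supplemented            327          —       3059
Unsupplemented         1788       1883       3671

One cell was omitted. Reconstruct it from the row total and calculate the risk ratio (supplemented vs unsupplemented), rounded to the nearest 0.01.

The missing cell is in the exposed row: 3059 − 327 = 2732.
So a = 327, b = 2732, c = 1788, d = 1883.
RR = [a/(a+b)] / [c/(c+d)] = (327/3059) / (1788/3671) = 0.10690/0.48706 = 0.21948

0.22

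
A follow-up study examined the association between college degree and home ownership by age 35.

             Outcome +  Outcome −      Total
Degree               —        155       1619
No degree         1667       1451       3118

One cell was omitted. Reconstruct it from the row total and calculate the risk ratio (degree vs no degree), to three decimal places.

1.691

The missing cell is in the exposed row: 1619 − 155 = 1464.
So a = 1464, b = 155, c = 1667, d = 1451.
RR = [a/(a+b)] / [c/(c+d)] = (1464/1619) / (1667/3118) = 0.90426/0.53464 = 1.69135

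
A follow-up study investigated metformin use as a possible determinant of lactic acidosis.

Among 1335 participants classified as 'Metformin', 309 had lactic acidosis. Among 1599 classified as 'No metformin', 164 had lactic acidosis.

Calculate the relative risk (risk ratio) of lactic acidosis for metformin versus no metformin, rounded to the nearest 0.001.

2.257

From the description: a = 309, b = 1026, c = 164, d = 1435.
Risk in exposed = 309/1335 = 0.23146; risk in unexposed = 164/1599 = 0.10256.
RR = 0.23146 / 0.10256 = 2.25674
The risk among the exposed is 2.26 times that among the unexposed.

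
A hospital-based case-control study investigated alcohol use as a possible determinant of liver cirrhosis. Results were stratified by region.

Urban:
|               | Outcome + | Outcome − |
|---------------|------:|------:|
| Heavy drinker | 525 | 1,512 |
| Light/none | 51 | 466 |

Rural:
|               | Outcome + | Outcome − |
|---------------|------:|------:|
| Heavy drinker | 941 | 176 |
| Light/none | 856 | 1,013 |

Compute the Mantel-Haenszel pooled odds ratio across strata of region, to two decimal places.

OR_MH = Σ(aᵢdᵢ/nᵢ) / Σ(bᵢcᵢ/nᵢ), where nᵢ is the stratum total.
Stratum 1 (Urban): n = 2554; a·d/n = 525·466/2554 = 95.7909; b·c/n = 1512·51/2554 = 30.1926
Stratum 2 (Rural): n = 2986; a·d/n = 941·1013/2986 = 319.2341; b·c/n = 176·856/2986 = 50.4541
OR_MH = (95.7909 + 319.2341) / (30.1926 + 50.4541) = 415.0250 / 80.6468 = 5.14621

5.15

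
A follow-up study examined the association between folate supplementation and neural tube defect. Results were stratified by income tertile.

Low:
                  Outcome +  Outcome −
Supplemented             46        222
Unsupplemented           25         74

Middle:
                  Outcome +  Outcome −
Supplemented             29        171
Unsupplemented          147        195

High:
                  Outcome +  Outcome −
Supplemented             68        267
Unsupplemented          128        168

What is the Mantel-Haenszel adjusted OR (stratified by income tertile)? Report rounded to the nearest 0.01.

0.33

OR_MH = Σ(aᵢdᵢ/nᵢ) / Σ(bᵢcᵢ/nᵢ), where nᵢ is the stratum total.
Stratum 1 (Low): n = 367; a·d/n = 46·74/367 = 9.2752; b·c/n = 222·25/367 = 15.1226
Stratum 2 (Middle): n = 542; a·d/n = 29·195/542 = 10.4336; b·c/n = 171·147/542 = 46.3782
Stratum 3 (High): n = 631; a·d/n = 68·168/631 = 18.1046; b·c/n = 267·128/631 = 54.1616
OR_MH = (9.2752 + 10.4336 + 18.1046) / (15.1226 + 46.3782 + 54.1616) = 37.8134 / 115.6625 = 0.32693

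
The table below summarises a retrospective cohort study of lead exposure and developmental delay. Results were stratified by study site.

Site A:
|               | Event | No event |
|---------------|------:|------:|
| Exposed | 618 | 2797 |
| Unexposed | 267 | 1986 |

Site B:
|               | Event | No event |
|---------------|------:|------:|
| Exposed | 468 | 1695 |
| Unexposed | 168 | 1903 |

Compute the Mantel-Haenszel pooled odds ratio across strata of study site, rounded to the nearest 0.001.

OR_MH = Σ(aᵢdᵢ/nᵢ) / Σ(bᵢcᵢ/nᵢ), where nᵢ is the stratum total.
Stratum 1 (Site A): n = 5668; a·d/n = 618·1986/5668 = 216.5399; b·c/n = 2797·267/5668 = 131.7571
Stratum 2 (Site B): n = 4234; a·d/n = 468·1903/4234 = 210.3458; b·c/n = 1695·168/4234 = 67.2556
OR_MH = (216.5399 + 210.3458) / (131.7571 + 67.2556) = 426.8856 / 199.0126 = 2.14502

2.145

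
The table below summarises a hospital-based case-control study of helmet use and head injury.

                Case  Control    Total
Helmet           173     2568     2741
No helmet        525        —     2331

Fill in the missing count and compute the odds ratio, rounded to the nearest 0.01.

The missing cell is in the unexposed row: 2331 − 525 = 1806.
So a = 173, b = 2568, c = 525, d = 1806.
OR = (a·d)/(b·c) = (173 × 1806) / (2568 × 525) = 312438 / 1348200 = 0.23174

0.23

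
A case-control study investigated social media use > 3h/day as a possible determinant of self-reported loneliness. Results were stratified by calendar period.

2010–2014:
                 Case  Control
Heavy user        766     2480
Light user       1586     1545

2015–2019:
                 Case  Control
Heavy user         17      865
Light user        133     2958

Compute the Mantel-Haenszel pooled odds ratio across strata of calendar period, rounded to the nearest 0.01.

0.31

OR_MH = Σ(aᵢdᵢ/nᵢ) / Σ(bᵢcᵢ/nᵢ), where nᵢ is the stratum total.
Stratum 1 (2010–2014): n = 6377; a·d/n = 766·1545/6377 = 185.5841; b·c/n = 2480·1586/6377 = 616.7916
Stratum 2 (2015–2019): n = 3973; a·d/n = 17·2958/3973 = 12.6569; b·c/n = 865·133/3973 = 28.9567
OR_MH = (185.5841 + 12.6569) / (616.7916 + 28.9567) = 198.2411 / 645.7483 = 0.30699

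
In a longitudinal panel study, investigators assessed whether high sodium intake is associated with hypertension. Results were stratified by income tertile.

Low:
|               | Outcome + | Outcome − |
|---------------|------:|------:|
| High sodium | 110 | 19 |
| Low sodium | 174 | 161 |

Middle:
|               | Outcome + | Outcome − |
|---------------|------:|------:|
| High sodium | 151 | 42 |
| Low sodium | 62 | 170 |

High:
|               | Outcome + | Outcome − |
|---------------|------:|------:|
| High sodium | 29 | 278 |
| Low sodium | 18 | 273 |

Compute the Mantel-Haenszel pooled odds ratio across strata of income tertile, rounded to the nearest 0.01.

OR_MH = Σ(aᵢdᵢ/nᵢ) / Σ(bᵢcᵢ/nᵢ), where nᵢ is the stratum total.
Stratum 1 (Low): n = 464; a·d/n = 110·161/464 = 38.1681; b·c/n = 19·174/464 = 7.1250
Stratum 2 (Middle): n = 425; a·d/n = 151·170/425 = 60.4000; b·c/n = 42·62/425 = 6.1271
Stratum 3 (High): n = 598; a·d/n = 29·273/598 = 13.2391; b·c/n = 278·18/598 = 8.3679
OR_MH = (38.1681 + 60.4000 + 13.2391) / (7.1250 + 6.1271 + 8.3679) = 111.8072 / 21.6200 = 5.17148

5.17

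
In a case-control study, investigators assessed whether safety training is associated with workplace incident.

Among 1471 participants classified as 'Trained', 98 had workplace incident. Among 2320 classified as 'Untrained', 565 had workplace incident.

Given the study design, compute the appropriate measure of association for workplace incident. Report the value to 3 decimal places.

From the description: a = 98, b = 1373, c = 565, d = 1755.
This is a case-control study: participants were sampled on outcome status, so risks in the source population cannot be estimated directly — relative risk is not valid here. The odds ratio is the appropriate measure.
OR = (a·d)/(b·c) = (98 × 1755) / (1373 × 565) = 171990 / 775745 = 0.22171

0.222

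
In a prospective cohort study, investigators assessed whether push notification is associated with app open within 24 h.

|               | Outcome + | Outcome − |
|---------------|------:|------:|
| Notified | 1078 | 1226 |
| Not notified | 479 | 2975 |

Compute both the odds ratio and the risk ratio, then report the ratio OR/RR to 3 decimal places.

Cells: a = 1078, b = 1226, c = 479, d = 2975.
OR = (1078·2975)/(1226·479) = 3207050/587254 = 5.46110
Risk in exposed = 1078/2304 = 0.46788; risk in unexposed = 479/3454 = 0.13868; RR = 3.37383
OR/RR = 5.46110 / 3.37383 = 1.61866
The outcome is not rare, so the OR lies further from 1 than the RR.

1.619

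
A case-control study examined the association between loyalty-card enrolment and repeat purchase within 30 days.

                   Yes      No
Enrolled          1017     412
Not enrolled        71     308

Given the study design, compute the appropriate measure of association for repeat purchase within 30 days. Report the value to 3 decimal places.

Cells: a = 1017, b = 412, c = 71, d = 308.
This is a case-control study: participants were sampled on outcome status, so risks in the source population cannot be estimated directly — relative risk is not valid here. The odds ratio is the appropriate measure.
OR = (a·d)/(b·c) = (1017 × 308) / (412 × 71) = 313236 / 29252 = 10.70819

10.708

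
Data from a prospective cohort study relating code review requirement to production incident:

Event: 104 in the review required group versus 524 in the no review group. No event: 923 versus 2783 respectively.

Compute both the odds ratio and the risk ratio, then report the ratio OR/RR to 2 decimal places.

From the description: a = 104, b = 923, c = 524, d = 2783.
OR = (104·2783)/(923·524) = 289432/483652 = 0.59843
Risk in exposed = 104/1027 = 0.10127; risk in unexposed = 524/3307 = 0.15845; RR = 0.63910
OR/RR = 0.59843 / 0.63910 = 0.93637
The outcome is not rare, so the OR lies further from 1 than the RR.

0.94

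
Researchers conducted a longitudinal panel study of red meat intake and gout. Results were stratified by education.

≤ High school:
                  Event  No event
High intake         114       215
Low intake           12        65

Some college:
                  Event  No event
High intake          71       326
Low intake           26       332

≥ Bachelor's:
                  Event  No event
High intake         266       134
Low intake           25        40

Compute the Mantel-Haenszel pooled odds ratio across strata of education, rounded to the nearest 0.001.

2.919

OR_MH = Σ(aᵢdᵢ/nᵢ) / Σ(bᵢcᵢ/nᵢ), where nᵢ is the stratum total.
Stratum 1 (≤ High school): n = 406; a·d/n = 114·65/406 = 18.2512; b·c/n = 215·12/406 = 6.3547
Stratum 2 (Some college): n = 755; a·d/n = 71·332/755 = 31.2212; b·c/n = 326·26/755 = 11.2265
Stratum 3 (≥ Bachelor's): n = 465; a·d/n = 266·40/465 = 22.8817; b·c/n = 134·25/465 = 7.2043
OR_MH = (18.2512 + 31.2212 + 22.8817) / (6.3547 + 11.2265 + 7.2043) = 72.3541 / 24.7855 = 2.91922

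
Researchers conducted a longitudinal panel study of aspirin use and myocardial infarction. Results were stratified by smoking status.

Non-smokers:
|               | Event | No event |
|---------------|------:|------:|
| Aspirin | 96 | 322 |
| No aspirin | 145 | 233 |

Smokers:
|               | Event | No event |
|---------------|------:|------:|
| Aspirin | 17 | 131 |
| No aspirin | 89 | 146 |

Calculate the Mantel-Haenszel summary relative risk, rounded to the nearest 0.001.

0.507

RR_MH = Σ(aᵢ·n₀ᵢ/nᵢ) / Σ(cᵢ·n₁ᵢ/nᵢ), with n₁ᵢ = aᵢ+bᵢ (exposed), n₀ᵢ = cᵢ+dᵢ (unexposed), nᵢ = n₁ᵢ+n₀ᵢ.
Stratum 1 (Non-smokers): n₁ = 418, n₀ = 378, n = 796; a·n₀/n = 96·378/796 = 45.5879; c·n₁/n = 145·418/796 = 76.1432
Stratum 2 (Smokers): n₁ = 148, n₀ = 235, n = 383; a·n₀/n = 17·235/383 = 10.4308; c·n₁/n = 89·148/383 = 34.3916
RR_MH = (45.5879 + 10.4308) / (76.1432 + 34.3916) = 56.0187 / 110.5349 = 0.50680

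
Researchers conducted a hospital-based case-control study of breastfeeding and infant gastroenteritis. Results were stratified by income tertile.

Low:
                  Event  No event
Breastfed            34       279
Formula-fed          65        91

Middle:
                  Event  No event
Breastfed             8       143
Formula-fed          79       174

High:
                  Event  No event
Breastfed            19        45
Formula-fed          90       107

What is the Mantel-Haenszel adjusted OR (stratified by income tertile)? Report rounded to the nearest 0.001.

0.217

OR_MH = Σ(aᵢdᵢ/nᵢ) / Σ(bᵢcᵢ/nᵢ), where nᵢ is the stratum total.
Stratum 1 (Low): n = 469; a·d/n = 34·91/469 = 6.5970; b·c/n = 279·65/469 = 38.6674
Stratum 2 (Middle): n = 404; a·d/n = 8·174/404 = 3.4455; b·c/n = 143·79/404 = 27.9629
Stratum 3 (High): n = 261; a·d/n = 19·107/261 = 7.7893; b·c/n = 45·90/261 = 15.5172
OR_MH = (6.5970 + 3.4455 + 7.7893) / (38.6674 + 27.9629 + 15.5172) = 17.8318 / 82.1475 = 0.21707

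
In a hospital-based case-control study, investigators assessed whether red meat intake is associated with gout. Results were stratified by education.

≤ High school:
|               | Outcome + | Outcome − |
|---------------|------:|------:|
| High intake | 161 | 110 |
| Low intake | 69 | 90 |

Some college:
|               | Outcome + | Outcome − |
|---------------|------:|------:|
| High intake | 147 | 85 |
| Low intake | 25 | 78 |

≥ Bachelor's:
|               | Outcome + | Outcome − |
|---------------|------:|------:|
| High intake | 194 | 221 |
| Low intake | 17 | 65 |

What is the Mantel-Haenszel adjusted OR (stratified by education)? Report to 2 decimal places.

OR_MH = Σ(aᵢdᵢ/nᵢ) / Σ(bᵢcᵢ/nᵢ), where nᵢ is the stratum total.
Stratum 1 (≤ High school): n = 430; a·d/n = 161·90/430 = 33.6977; b·c/n = 110·69/430 = 17.6512
Stratum 2 (Some college): n = 335; a·d/n = 147·78/335 = 34.2269; b·c/n = 85·25/335 = 6.3433
Stratum 3 (≥ Bachelor's): n = 497; a·d/n = 194·65/497 = 25.3722; b·c/n = 221·17/497 = 7.5594
OR_MH = (33.6977 + 34.2269 + 25.3722) / (17.6512 + 6.3433 + 7.5594) = 93.2968 / 31.5538 = 2.95675

2.96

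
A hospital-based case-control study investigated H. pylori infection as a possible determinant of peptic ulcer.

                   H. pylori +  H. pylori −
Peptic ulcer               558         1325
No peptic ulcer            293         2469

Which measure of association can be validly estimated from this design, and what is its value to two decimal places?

Reading the table with exposure as columns: a = 558 (H. pylori +, case), b = 293 (H. pylori +, non-case), c = 1325 (H. pylori −, case), d = 2469.
This is a hospital-based case-control study: participants were sampled on outcome status, so risks in the source population cannot be estimated directly — relative risk is not valid here. The odds ratio is the appropriate measure.
OR = (a·d)/(b·c) = (558 × 2469) / (293 × 1325) = 1377702 / 388225 = 3.54872

3.55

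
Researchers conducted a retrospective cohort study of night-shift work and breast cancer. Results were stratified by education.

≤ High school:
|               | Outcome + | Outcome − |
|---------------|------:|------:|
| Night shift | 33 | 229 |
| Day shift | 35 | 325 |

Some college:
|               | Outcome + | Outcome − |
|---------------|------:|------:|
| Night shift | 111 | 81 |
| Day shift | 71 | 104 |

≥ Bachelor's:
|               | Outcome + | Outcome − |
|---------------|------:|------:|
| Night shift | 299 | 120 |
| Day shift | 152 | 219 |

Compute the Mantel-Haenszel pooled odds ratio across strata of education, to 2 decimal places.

2.55

OR_MH = Σ(aᵢdᵢ/nᵢ) / Σ(bᵢcᵢ/nᵢ), where nᵢ is the stratum total.
Stratum 1 (≤ High school): n = 622; a·d/n = 33·325/622 = 17.2428; b·c/n = 229·35/622 = 12.8859
Stratum 2 (Some college): n = 367; a·d/n = 111·104/367 = 31.4550; b·c/n = 81·71/367 = 15.6703
Stratum 3 (≥ Bachelor's): n = 790; a·d/n = 299·219/790 = 82.8873; b·c/n = 120·152/790 = 23.0886
OR_MH = (17.2428 + 31.4550 + 82.8873) / (12.8859 + 15.6703 + 23.0886) = 131.5851 / 51.6448 = 2.54789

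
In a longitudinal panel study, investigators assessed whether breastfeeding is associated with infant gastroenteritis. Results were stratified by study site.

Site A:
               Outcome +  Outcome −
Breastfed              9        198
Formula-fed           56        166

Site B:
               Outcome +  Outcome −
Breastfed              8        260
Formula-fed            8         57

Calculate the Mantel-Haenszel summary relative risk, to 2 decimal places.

RR_MH = Σ(aᵢ·n₀ᵢ/nᵢ) / Σ(cᵢ·n₁ᵢ/nᵢ), with n₁ᵢ = aᵢ+bᵢ (exposed), n₀ᵢ = cᵢ+dᵢ (unexposed), nᵢ = n₁ᵢ+n₀ᵢ.
Stratum 1 (Site A): n₁ = 207, n₀ = 222, n = 429; a·n₀/n = 9·222/429 = 4.6573; c·n₁/n = 56·207/429 = 27.0210
Stratum 2 (Site B): n₁ = 268, n₀ = 65, n = 333; a·n₀/n = 8·65/333 = 1.5616; c·n₁/n = 8·268/333 = 6.4384
RR_MH = (4.6573 + 1.5616) / (27.0210 + 6.4384) = 6.2189 / 33.4594 = 0.18586

0.19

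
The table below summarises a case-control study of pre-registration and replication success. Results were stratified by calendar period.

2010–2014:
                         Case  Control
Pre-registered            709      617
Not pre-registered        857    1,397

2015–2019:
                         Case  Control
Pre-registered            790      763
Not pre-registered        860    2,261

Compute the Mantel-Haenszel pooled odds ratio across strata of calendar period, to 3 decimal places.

2.287

OR_MH = Σ(aᵢdᵢ/nᵢ) / Σ(bᵢcᵢ/nᵢ), where nᵢ is the stratum total.
Stratum 1 (2010–2014): n = 3580; a·d/n = 709·1397/3580 = 276.6684; b·c/n = 617·857/3580 = 147.7008
Stratum 2 (2015–2019): n = 4674; a·d/n = 790·2261/4674 = 382.1545; b·c/n = 763·860/4674 = 140.3894
OR_MH = (276.6684 + 382.1545) / (147.7008 + 140.3894) = 658.8229 / 288.0902 = 2.28686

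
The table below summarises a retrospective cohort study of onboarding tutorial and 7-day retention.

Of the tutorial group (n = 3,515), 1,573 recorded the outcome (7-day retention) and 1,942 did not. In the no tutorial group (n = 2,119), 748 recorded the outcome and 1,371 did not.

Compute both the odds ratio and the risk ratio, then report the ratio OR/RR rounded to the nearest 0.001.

From the description: a = 1573, b = 1942, c = 748, d = 1371.
OR = (1573·1371)/(1942·748) = 2156583/1452616 = 1.48462
Risk in exposed = 1573/3515 = 0.44751; risk in unexposed = 748/2119 = 0.35300; RR = 1.26775
OR/RR = 1.48462 / 1.26775 = 1.17107
The outcome is not rare, so the OR lies further from 1 than the RR.

1.171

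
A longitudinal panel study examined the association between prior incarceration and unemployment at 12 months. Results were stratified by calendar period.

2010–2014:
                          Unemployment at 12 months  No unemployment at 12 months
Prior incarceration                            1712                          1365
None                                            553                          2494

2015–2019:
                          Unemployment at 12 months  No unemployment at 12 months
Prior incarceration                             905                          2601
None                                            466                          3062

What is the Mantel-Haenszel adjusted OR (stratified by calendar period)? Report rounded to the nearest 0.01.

3.69

OR_MH = Σ(aᵢdᵢ/nᵢ) / Σ(bᵢcᵢ/nᵢ), where nᵢ is the stratum total.
Stratum 1 (2010–2014): n = 6124; a·d/n = 1712·2494/6124 = 697.2123; b·c/n = 1365·553/6124 = 123.2601
Stratum 2 (2015–2019): n = 7034; a·d/n = 905·3062/7034 = 393.9593; b·c/n = 2601·466/7034 = 172.3153
OR_MH = (697.2123 + 393.9593) / (123.2601 + 172.3153) = 1091.1716 / 295.5754 = 3.69169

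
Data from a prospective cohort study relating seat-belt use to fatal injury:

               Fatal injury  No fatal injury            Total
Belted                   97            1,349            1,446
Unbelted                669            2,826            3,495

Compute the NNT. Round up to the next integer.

9

Risk in treated group = 97/1446 = 0.06708; risk in control = 669/3495 = 0.19142.
Absolute risk reduction = 0.19142 − 0.06708 = 0.12433
NNT = 1 / ARR = 1 / 0.12433 = 8.043 → round up → 9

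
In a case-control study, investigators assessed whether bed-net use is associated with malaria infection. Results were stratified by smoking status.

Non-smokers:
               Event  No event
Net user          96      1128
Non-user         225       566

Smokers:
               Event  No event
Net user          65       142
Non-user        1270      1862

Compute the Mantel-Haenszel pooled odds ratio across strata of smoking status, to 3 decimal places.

0.351

OR_MH = Σ(aᵢdᵢ/nᵢ) / Σ(bᵢcᵢ/nᵢ), where nᵢ is the stratum total.
Stratum 1 (Non-smokers): n = 2015; a·d/n = 96·566/2015 = 26.9658; b·c/n = 1128·225/2015 = 125.9553
Stratum 2 (Smokers): n = 3339; a·d/n = 65·1862/3339 = 36.2474; b·c/n = 142·1270/3339 = 54.0102
OR_MH = (26.9658 + 36.2474) / (125.9553 + 54.0102) = 63.2131 / 179.9655 = 0.35125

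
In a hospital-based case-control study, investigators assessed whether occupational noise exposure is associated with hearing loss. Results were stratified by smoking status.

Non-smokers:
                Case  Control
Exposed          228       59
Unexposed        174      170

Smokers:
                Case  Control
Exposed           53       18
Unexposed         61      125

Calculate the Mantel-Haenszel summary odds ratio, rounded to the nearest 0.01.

4.25

OR_MH = Σ(aᵢdᵢ/nᵢ) / Σ(bᵢcᵢ/nᵢ), where nᵢ is the stratum total.
Stratum 1 (Non-smokers): n = 631; a·d/n = 228·170/631 = 61.4263; b·c/n = 59·174/631 = 16.2694
Stratum 2 (Smokers): n = 257; a·d/n = 53·125/257 = 25.7782; b·c/n = 18·61/257 = 4.2724
OR_MH = (61.4263 + 25.7782) / (16.2694 + 4.2724) = 87.2045 / 20.5418 = 4.24523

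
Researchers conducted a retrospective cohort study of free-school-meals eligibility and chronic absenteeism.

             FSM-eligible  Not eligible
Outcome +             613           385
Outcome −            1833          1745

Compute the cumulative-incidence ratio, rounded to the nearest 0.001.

Reading the table with exposure as columns: a = 613 (FSM-eligible, case), b = 1833 (FSM-eligible, non-case), c = 385 (Not eligible, case), d = 1745.
Risk in exposed = 613/2446 = 0.25061; risk in unexposed = 385/2130 = 0.18075.
RR = 0.25061 / 0.18075 = 1.38651
The risk among the exposed is 1.39 times that among the unexposed.

1.387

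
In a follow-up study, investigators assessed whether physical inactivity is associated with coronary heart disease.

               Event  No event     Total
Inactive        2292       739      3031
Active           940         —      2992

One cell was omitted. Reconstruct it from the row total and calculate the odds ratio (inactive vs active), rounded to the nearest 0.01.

6.77

The missing cell is in the unexposed row: 2992 − 940 = 2052.
So a = 2292, b = 739, c = 940, d = 2052.
OR = (a·d)/(b·c) = (2292 × 2052) / (739 × 940) = 4703184 / 694660 = 6.77048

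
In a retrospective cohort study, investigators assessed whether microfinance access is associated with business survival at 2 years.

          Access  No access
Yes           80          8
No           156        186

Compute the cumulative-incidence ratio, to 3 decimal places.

Reading the table with exposure as columns: a = 80 (Access, case), b = 156 (Access, non-case), c = 8 (No access, case), d = 186.
Risk in exposed = 80/236 = 0.33898; risk in unexposed = 8/194 = 0.04124.
RR = 0.33898 / 0.04124 = 8.22034
The risk among the exposed is 8.22 times that among the unexposed.

8.220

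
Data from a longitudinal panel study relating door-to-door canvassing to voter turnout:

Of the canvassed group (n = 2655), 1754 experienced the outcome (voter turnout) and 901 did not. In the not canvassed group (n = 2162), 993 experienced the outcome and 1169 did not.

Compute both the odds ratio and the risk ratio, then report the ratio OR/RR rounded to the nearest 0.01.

From the description: a = 1754, b = 901, c = 993, d = 1169.
OR = (1754·1169)/(901·993) = 2050426/894693 = 2.29176
Risk in exposed = 1754/2655 = 0.66064; risk in unexposed = 993/2162 = 0.45930; RR = 1.43837
OR/RR = 2.29176 / 1.43837 = 1.59330
The outcome is not rare, so the OR lies further from 1 than the RR.

1.59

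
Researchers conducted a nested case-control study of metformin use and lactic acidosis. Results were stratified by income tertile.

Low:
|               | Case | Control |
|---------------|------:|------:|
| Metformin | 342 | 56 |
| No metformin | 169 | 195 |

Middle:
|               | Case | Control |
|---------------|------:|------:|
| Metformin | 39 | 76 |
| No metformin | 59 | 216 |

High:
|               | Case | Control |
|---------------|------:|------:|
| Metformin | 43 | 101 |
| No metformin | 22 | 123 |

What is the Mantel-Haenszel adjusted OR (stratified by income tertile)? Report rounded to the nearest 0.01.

4.03

OR_MH = Σ(aᵢdᵢ/nᵢ) / Σ(bᵢcᵢ/nᵢ), where nᵢ is the stratum total.
Stratum 1 (Low): n = 762; a·d/n = 342·195/762 = 87.5197; b·c/n = 56·169/762 = 12.4199
Stratum 2 (Middle): n = 390; a·d/n = 39·216/390 = 21.6000; b·c/n = 76·59/390 = 11.4974
Stratum 3 (High): n = 289; a·d/n = 43·123/289 = 18.3010; b·c/n = 101·22/289 = 7.6886
OR_MH = (87.5197 + 21.6000 + 18.3010) / (12.4199 + 11.4974 + 7.6886) = 127.4207 / 31.6060 = 4.03154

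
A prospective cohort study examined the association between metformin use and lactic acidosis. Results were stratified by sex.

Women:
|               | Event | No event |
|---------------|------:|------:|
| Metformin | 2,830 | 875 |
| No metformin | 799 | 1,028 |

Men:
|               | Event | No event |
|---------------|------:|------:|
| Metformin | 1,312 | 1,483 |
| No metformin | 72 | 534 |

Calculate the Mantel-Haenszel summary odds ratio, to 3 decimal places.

OR_MH = Σ(aᵢdᵢ/nᵢ) / Σ(bᵢcᵢ/nᵢ), where nᵢ is the stratum total.
Stratum 1 (Women): n = 5532; a·d/n = 2830·1028/5532 = 525.8930; b·c/n = 875·799/5532 = 126.3783
Stratum 2 (Men): n = 3401; a·d/n = 1312·534/3401 = 206.0006; b·c/n = 1483·72/3401 = 31.3955
OR_MH = (525.8930 + 206.0006) / (126.3783 + 31.3955) = 731.8936 / 157.7738 = 4.63888

4.639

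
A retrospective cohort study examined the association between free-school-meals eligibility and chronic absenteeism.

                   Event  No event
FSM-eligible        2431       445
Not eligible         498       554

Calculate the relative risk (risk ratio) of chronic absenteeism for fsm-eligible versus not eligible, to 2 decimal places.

1.79

Cells: a = 2431, b = 445, c = 498, d = 554.
Risk in exposed = 2431/2876 = 0.84527; risk in unexposed = 498/1052 = 0.47338.
RR = 0.84527 / 0.47338 = 1.78559
The risk among the exposed is 1.79 times that among the unexposed.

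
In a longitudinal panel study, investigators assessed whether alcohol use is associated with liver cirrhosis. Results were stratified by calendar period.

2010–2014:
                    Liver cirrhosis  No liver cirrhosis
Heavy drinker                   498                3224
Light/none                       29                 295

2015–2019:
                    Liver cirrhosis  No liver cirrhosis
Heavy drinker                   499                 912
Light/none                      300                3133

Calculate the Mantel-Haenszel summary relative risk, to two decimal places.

RR_MH = Σ(aᵢ·n₀ᵢ/nᵢ) / Σ(cᵢ·n₁ᵢ/nᵢ), with n₁ᵢ = aᵢ+bᵢ (exposed), n₀ᵢ = cᵢ+dᵢ (unexposed), nᵢ = n₁ᵢ+n₀ᵢ.
Stratum 1 (2010–2014): n₁ = 3722, n₀ = 324, n = 4046; a·n₀/n = 498·324/4046 = 39.8794; c·n₁/n = 29·3722/4046 = 26.6777
Stratum 2 (2015–2019): n₁ = 1411, n₀ = 3433, n = 4844; a·n₀/n = 499·3433/4844 = 353.6472; c·n₁/n = 300·1411/4844 = 87.3865
RR_MH = (39.8794 + 353.6472) / (26.6777 + 87.3865) = 393.5266 / 114.0642 = 3.45005

3.45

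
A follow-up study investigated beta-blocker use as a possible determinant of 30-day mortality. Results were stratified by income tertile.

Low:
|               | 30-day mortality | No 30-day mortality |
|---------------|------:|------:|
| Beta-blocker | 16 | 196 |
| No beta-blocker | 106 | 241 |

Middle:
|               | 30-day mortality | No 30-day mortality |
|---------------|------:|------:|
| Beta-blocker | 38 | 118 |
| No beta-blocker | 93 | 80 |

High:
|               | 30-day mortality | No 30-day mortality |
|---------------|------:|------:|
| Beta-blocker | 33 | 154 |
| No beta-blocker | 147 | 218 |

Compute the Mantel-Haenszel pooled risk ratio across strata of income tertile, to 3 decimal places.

0.386

RR_MH = Σ(aᵢ·n₀ᵢ/nᵢ) / Σ(cᵢ·n₁ᵢ/nᵢ), with n₁ᵢ = aᵢ+bᵢ (exposed), n₀ᵢ = cᵢ+dᵢ (unexposed), nᵢ = n₁ᵢ+n₀ᵢ.
Stratum 1 (Low): n₁ = 212, n₀ = 347, n = 559; a·n₀/n = 16·347/559 = 9.9320; c·n₁/n = 106·212/559 = 40.2004
Stratum 2 (Middle): n₁ = 156, n₀ = 173, n = 329; a·n₀/n = 38·173/329 = 19.9818; c·n₁/n = 93·156/329 = 44.0973
Stratum 3 (High): n₁ = 187, n₀ = 365, n = 552; a·n₀/n = 33·365/552 = 21.8207; c·n₁/n = 147·187/552 = 49.7989
RR_MH = (9.9320 + 19.9818 + 21.8207) / (40.2004 + 44.0973 + 49.7989) = 51.7344 / 134.0965 = 0.38580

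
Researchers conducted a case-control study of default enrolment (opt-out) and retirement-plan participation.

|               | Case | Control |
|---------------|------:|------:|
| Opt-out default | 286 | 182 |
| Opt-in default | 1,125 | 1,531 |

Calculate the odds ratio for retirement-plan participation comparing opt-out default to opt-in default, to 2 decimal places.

Cells: a = 286, b = 182, c = 1125, d = 1531.
OR = (a·d)/(b·c) = (286 × 1531) / (182 × 1125) = 437866 / 204750 = 2.13854
The odds of retirement-plan participation are about 2.14 times as high in the opt-out default group.

2.14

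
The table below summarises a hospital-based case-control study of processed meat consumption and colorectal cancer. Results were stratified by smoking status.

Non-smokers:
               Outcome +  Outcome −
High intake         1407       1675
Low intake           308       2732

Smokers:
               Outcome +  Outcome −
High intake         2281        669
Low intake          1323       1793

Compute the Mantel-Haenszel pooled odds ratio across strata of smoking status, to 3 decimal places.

OR_MH = Σ(aᵢdᵢ/nᵢ) / Σ(bᵢcᵢ/nᵢ), where nᵢ is the stratum total.
Stratum 1 (Non-smokers): n = 6122; a·d/n = 1407·2732/6122 = 627.8870; b·c/n = 1675·308/6122 = 84.2698
Stratum 2 (Smokers): n = 6066; a·d/n = 2281·1793/6066 = 674.2224; b·c/n = 669·1323/6066 = 145.9095
OR_MH = (627.8870 + 674.2224) / (84.2698 + 145.9095) = 1302.1094 / 230.1793 = 5.65693

5.657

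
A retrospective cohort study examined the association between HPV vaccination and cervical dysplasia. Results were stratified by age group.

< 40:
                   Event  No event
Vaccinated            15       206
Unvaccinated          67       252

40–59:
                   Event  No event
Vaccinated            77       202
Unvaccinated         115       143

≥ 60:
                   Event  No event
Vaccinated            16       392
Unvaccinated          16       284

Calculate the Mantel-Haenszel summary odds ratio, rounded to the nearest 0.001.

0.437

OR_MH = Σ(aᵢdᵢ/nᵢ) / Σ(bᵢcᵢ/nᵢ), where nᵢ is the stratum total.
Stratum 1 (< 40): n = 540; a·d/n = 15·252/540 = 7.0000; b·c/n = 206·67/540 = 25.5593
Stratum 2 (40–59): n = 537; a·d/n = 77·143/537 = 20.5047; b·c/n = 202·115/537 = 43.2588
Stratum 3 (≥ 60): n = 708; a·d/n = 16·284/708 = 6.4181; b·c/n = 392·16/708 = 8.8588
OR_MH = (7.0000 + 20.5047 + 6.4181) / (25.5593 + 43.2588 + 8.8588) = 33.9227 / 77.6769 = 0.43672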